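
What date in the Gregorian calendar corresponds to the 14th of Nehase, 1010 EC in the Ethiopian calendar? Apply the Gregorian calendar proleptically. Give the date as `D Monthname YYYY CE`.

13 August 1018 CE

Julian Day Number of the source date = 2093101.
Converting JDN 2093101 to the Gregorian calendar gives 13 August 1018 CE.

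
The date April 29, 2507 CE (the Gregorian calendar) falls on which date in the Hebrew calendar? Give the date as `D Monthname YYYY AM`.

Julian Day Number of the source date = 2636841.
Converting JDN 2636841 to the Hebrew calendar gives 16 Iyar 6267 AM.

16 Iyar 6267 AM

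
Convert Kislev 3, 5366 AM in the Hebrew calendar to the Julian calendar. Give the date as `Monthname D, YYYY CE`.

Julian Day Number of the source date = 2307591.
Converting JDN 2307591 to the Julian calendar gives 3 November 1605 CE.

November 3, 1605 CE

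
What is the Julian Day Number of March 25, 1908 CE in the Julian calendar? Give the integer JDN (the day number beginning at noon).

Equivalently 7 April 1908 (Gregorian).
JDN 2400001 is 17 November 1858 CE (Gregorian), MJD 0; the target day is +18038 days from there, so JDN = 2418039.

2418039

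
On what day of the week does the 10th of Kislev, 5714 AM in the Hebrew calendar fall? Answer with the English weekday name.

Tuesday

In the Gregorian calendar this is 17 November 1953 (JDN 2434699).
Since JDN mod 7 = 1 (0 = Monday), the day is Tuesday.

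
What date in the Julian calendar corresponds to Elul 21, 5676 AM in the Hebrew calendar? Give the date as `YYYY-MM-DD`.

The source date corresponds to 19 September 1916 in the Gregorian calendar (JDN 2421126).
That day falls on 6 September 1916 CE in the Julian calendar.

1916-09-06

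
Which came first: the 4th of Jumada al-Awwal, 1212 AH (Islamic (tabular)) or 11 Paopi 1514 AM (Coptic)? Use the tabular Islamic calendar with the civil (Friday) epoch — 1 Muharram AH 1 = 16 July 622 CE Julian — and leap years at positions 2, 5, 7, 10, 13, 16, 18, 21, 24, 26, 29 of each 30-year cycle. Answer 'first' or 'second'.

second

First date → JDN 2377699; second date → JDN 2377693.
JDN 2377693 < JDN 2377699, so the second date is earlier.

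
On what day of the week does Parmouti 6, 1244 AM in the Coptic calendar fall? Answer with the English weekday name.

Wednesday

Equivalently 11 April 1528 Gregorian, JDN 2279251.
JDN 2279251 mod 7 = 2, and JDN 0 was a Monday, so this is a Wednesday.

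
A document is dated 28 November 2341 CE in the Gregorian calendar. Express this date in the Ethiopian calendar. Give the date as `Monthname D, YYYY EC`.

Both dates share Julian Day Number 2576424; in the Ethiopian calendar that is 16 Hidar 2334 EC.

Hidar 16, 2334 EC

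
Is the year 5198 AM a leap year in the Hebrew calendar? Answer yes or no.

Hebrew year 5198 is year 11 of its 19-year Metonic cycle; leap years are at positions 3, 6, 8, 11, 14, 17, 19, so it is a leap year (13 months).

yes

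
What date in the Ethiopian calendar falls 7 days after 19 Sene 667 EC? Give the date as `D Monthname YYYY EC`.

The starting date is JDN 1967765; 1967765 + 7 = 1967772.
JDN 1967772 corresponds to 26 Sene 667 EC.

26 Sene 667 EC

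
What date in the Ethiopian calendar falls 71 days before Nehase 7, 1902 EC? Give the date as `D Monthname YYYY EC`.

Counting 71 days back from JDN 2418897 reaches JDN 2418826, which is 26 Ginbot 1902 EC.

26 Ginbot 1902 EC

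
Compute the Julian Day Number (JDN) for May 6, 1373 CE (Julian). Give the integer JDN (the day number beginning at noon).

2222672

In the proleptic Gregorian calendar the same day is 14 May 1373.
JDN 2400001 is 17 November 1858 CE (Gregorian), MJD 0; the target day is −177329 days from there, so JDN = 2222672.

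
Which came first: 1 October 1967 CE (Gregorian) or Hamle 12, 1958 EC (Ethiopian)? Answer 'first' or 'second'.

second

The two dates have Julian Day Numbers 2439765 and 2439326 respectively.
Since 2439326 < 2439765, the second date comes first.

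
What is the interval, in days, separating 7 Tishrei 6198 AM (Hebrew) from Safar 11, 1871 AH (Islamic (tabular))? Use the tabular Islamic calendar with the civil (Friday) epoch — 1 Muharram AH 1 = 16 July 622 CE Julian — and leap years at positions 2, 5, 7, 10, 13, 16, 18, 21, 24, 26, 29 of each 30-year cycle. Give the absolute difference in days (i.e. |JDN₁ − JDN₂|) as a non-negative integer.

First date → JDN 2611436; second date → JDN 2611146.
The interval is |2611436 − 2611146| = 290 days.

290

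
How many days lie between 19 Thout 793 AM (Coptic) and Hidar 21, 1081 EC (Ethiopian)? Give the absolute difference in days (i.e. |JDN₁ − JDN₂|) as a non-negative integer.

First date → JDN 2114326; second date → JDN 2118771.
The interval is |2114326 − 2118771| = 4445 days.

4445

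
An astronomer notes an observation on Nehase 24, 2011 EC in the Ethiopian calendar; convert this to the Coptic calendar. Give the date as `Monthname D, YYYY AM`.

The source date corresponds to 30 August 2019 in the Gregorian calendar (JDN 2458726).
That day falls on 24 Mesori 1735 AM in the Coptic calendar.

Mesori 24, 1735 AM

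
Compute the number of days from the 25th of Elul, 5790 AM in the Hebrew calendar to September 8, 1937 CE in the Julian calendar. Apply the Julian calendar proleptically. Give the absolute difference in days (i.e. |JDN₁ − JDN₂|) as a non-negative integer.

33970

JDN of the first date = 2462768.
JDN of the second date = 2428798.
|2428798 − 2462768| = 33970.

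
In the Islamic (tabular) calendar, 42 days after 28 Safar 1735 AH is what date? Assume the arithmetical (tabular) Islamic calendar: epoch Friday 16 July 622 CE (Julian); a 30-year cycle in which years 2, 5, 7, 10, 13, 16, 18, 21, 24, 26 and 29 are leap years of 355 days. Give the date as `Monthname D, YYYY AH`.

Counting 42 days forward from JDN 2562969 reaches JDN 2563011, which is Rabi' al-Thani 11, 1735 AH.

Rabi' al-Thani 11, 1735 AH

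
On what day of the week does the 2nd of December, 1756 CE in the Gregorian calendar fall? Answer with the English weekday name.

Thursday

JDN 2362762 mod 7 = 3, and JDN 0 was a Monday, so this is a Thursday.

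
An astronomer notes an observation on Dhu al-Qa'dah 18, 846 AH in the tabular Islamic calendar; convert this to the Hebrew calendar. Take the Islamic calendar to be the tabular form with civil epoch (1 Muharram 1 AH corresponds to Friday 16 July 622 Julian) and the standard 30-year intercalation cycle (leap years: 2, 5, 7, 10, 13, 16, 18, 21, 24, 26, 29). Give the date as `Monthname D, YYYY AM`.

Julian Day Number of the source date = 2248192.
Converting JDN 2248192 to the Hebrew calendar gives 19 Nisan 5203 AM.

Nisan 19, 5203 AM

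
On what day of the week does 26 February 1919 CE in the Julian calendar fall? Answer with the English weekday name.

This is JDN 2422029 (11 March 1919 Gregorian).
Since JDN mod 7 = 1 (0 = Monday), the day is Tuesday.

Tuesday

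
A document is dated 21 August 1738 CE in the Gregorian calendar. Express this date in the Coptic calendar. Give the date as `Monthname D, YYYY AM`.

Mesori 17, 1454 AM

Julian Day Number of the source date = 2356084.
Converting JDN 2356084 to the Coptic calendar gives 17 Mesori 1454 AM.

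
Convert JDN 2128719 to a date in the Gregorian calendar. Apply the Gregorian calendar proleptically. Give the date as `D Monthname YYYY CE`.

19 February 1116 CE

JDN 2451545 is 1 Jan 2000; 2128719 is −322826 days from there.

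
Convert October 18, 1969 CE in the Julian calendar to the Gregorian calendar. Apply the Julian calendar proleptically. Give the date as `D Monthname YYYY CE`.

For dates in this range the Gregorian date is 13 days ahead of the Julian.
18 October 1969 Julian + 13 days → 31 October 1969 Gregorian.

31 October 1969 CE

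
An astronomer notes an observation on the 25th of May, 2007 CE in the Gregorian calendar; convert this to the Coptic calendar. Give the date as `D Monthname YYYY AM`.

Both dates share Julian Day Number 2454246; in the Coptic calendar that is 17 Pashons 1723 AM.

17 Pashons 1723 AM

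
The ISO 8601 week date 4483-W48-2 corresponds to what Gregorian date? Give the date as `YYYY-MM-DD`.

4483-11-30

ISO week 1 of 4483 is the week containing the first Thursday of 4483.
Week 48, day 2 (Tuesday) lands on 4483-11-30.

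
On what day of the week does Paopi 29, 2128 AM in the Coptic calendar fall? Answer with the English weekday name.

This is JDN 2601975 (12 November 2411 Gregorian).
Since JDN mod 7 = 5 (0 = Monday), the day is Saturday.

Saturday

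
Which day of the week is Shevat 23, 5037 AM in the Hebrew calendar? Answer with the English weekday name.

This is JDN 2187510 (4 February 1277 Gregorian).
JDN 2187510 mod 7 = 3, and JDN 0 was a Monday, so this is a Thursday.

Thursday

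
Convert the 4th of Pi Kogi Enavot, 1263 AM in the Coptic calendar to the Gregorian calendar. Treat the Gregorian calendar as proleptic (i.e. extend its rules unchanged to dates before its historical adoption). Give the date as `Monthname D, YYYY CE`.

September 6, 1547 CE

Both dates share Julian Day Number 2286338; in the Gregorian calendar that is 6 September 1547 CE.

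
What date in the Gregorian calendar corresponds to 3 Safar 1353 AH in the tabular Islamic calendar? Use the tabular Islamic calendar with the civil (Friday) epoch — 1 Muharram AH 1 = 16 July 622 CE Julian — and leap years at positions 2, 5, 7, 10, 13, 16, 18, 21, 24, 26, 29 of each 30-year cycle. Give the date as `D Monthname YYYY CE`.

Julian Day Number of the source date = 2427576.
Converting JDN 2427576 to the Gregorian calendar gives 18 May 1934 CE.

18 May 1934 CE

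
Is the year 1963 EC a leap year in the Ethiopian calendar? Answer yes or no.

1963 mod 4 = 3; in the Ethiopian calendar a year is leap when year mod 4 = 3, so it is a leap year.

yes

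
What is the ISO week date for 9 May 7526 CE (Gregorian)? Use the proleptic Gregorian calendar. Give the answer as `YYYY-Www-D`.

7526-W18-7

The weekday is Sunday (ISO weekday 7).
That Sunday belongs to ISO week 18 of ISO year 7526.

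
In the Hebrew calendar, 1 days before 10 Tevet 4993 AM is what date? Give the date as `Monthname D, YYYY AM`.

Tevet 9, 4993 AM

JDN of 10 Tevet 4993 AM = 2171404.
2171404 − 1 = 2171403.
JDN 2171403 in the Hebrew calendar is Tevet 9, 4993 AM.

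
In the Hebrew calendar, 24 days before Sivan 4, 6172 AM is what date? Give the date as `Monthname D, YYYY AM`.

Iyar 9, 6172 AM

The starting date is JDN 2602161; 2602161 − 24 = 2602137.
JDN 2602137 corresponds to Iyar 9, 6172 AM.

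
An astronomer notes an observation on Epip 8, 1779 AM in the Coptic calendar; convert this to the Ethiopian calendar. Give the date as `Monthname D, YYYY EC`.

Julian Day Number of the source date = 2474751.
Converting JDN 2474751 to the Ethiopian calendar gives 8 Hamle 2055 EC.

Hamle 8, 2055 EC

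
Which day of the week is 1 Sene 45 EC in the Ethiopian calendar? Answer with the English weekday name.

Saturday

This is JDN 1740562 (24 May 53 Gregorian).
JDN 1740562 mod 7 = 5, and JDN 0 was a Monday, so this is a Saturday.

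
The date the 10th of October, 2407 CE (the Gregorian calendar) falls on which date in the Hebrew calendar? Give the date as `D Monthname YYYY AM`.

7 Tishrei 6168 AM

Julian Day Number of the source date = 2600481.
Converting JDN 2600481 to the Hebrew calendar gives 7 Tishrei 6168 AM.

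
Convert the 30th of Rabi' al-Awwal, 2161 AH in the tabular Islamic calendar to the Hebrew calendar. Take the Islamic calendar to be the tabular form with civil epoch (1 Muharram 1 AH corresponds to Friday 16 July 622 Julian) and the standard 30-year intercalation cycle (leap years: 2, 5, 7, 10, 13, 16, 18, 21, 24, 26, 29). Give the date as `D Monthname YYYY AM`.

Both dates share Julian Day Number 2713960; in the Hebrew calendar that is 1 Tammuz 6478 AM.

1 Tammuz 6478 AM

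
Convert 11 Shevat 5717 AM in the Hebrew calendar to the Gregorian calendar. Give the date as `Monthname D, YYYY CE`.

January 13, 1957 CE

Both dates share Julian Day Number 2435852; in the Gregorian calendar that is 13 January 1957 CE.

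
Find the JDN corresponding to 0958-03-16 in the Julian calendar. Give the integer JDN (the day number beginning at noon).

2071042

In the proleptic Gregorian calendar the same day is 21 March 958.
JDN 2400001 is 17 November 1858 CE (Gregorian), MJD 0; the target day is −328959 days from there, so JDN = 2071042.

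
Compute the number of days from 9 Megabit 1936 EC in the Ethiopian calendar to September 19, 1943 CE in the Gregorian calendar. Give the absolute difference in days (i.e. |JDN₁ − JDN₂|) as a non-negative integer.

First date → JDN 2431168; second date → JDN 2430987.
The interval is |2431168 − 2430987| = 181 days.

181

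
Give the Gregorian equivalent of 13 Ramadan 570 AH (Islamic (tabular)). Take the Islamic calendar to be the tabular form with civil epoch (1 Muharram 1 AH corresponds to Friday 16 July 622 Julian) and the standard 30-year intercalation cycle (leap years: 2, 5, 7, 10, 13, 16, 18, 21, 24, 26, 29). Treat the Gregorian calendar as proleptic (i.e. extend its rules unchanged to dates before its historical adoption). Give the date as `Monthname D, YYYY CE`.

Both dates share Julian Day Number 2150323; in the Gregorian calendar that is 14 April 1175 CE.

April 14, 1175 CE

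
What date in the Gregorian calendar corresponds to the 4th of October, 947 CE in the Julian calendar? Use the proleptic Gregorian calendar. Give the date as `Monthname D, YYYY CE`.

October 9, 947 CE

For dates in this range the Gregorian date is 5 days ahead of the Julian.
4 October 947 Julian + 5 days → 9 October 947 Gregorian.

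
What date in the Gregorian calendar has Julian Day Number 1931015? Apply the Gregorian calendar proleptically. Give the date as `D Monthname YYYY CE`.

2 November 574 CE

JDN 2451545 is 1 Jan 2000; 1931015 is −520530 days from there.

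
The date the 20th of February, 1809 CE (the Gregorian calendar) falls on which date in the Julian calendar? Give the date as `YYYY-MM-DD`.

At this point the Julian calendar is 12 days behind the Gregorian.
20 February 1809 Gregorian − 12 days → 8 February 1809 Julian.

1809-02-08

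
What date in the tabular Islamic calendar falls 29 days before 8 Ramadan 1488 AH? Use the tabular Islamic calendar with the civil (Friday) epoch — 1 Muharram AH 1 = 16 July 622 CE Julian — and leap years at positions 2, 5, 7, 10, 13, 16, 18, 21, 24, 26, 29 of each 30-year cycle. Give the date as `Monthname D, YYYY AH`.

Sha'ban 8, 1488 AH

JDN of 8 Ramadan 1488 AH = 2475626.
2475626 − 29 = 2475597.
JDN 2475597 in the tabular Islamic calendar is Sha'ban 8, 1488 AH.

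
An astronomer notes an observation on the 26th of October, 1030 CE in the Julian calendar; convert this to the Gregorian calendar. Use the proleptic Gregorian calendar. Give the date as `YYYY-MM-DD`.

1030-11-01

The Julian–Gregorian offset here is 6 days (Julian trailing).
26 October 1030 Julian + 6 days → 1 November 1030 Gregorian.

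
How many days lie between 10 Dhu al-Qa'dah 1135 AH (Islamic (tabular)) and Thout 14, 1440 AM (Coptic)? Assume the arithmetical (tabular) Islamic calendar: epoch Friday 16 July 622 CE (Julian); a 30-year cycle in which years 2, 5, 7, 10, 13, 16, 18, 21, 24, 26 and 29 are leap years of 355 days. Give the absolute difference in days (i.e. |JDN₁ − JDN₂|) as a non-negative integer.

First date → JDN 2350596; second date → JDN 2350638.
The interval is |2350596 − 2350638| = 42 days.

42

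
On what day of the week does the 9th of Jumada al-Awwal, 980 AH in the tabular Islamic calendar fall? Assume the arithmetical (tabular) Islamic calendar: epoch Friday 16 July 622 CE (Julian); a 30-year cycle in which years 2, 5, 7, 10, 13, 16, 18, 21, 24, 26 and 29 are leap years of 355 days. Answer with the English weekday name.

Equivalently 27 September 1572 Gregorian, JDN 2295491.
JDN 2295491 mod 7 = 2, and JDN 0 was a Monday, so this is a Wednesday.

Wednesday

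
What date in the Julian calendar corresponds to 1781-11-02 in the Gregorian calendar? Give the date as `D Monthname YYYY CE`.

For dates in this range the Gregorian date is 11 days ahead of the Julian.
2 November 1781 Gregorian − 11 days → 22 October 1781 Julian.

22 October 1781 CE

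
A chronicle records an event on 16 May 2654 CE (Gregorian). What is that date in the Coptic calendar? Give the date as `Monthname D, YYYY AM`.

Both dates share Julian Day Number 2690549; in the Coptic calendar that is 3 Pashons 2370 AM.

Pashons 3, 2370 AM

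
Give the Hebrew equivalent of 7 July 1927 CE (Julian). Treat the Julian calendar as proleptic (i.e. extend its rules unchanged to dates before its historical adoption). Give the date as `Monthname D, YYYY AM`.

Tammuz 20, 5687 AM

Julian Day Number of the source date = 2425082.
Converting JDN 2425082 to the Hebrew calendar gives 20 Tammuz 5687 AM.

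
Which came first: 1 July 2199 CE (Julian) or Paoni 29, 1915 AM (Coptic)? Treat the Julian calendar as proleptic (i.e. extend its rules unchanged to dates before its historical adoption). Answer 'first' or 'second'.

First date → JDN 2524424; second date → JDN 2524416.
JDN 2524416 < JDN 2524424, so the second date is earlier.

second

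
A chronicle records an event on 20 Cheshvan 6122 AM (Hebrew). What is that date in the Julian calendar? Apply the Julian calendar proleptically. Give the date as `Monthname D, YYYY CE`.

The source date corresponds to 20 November 2361 in the Gregorian calendar (JDN 2583721).
That day falls on 4 November 2361 CE in the Julian calendar.

November 4, 2361 CE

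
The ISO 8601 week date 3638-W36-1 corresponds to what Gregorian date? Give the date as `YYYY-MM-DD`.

ISO week 1 of 3638 is the week containing the first Thursday of 3638.
Week 36, day 1 (Monday) lands on 3638-09-06.

3638-09-06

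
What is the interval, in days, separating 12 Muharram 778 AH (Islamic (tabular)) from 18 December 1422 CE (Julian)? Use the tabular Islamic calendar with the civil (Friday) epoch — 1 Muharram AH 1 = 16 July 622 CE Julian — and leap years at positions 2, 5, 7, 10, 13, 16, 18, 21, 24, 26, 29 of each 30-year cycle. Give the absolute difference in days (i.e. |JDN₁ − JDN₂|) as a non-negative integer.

JDN of the first date = 2223794.
JDN of the second date = 2240795.
|2240795 − 2223794| = 17001.

17001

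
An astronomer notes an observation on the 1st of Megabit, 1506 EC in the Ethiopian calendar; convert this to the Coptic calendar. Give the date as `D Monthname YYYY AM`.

1 Paremhat 1230 AM

Both dates share Julian Day Number 2274102; in the Coptic calendar that is 1 Paremhat 1230 AM.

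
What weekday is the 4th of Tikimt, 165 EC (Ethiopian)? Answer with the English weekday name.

Equivalently 30 September 172 Gregorian, JDN 1784155.
Since JDN mod 7 = 2 (0 = Monday), the day is Wednesday.

Wednesday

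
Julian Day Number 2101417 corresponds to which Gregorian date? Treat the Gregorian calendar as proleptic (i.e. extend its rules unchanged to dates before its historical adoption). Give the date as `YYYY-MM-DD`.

Counting from JDN 2299161 = 15 Oct 1582 gives an offset of -197744 days.

1041-05-20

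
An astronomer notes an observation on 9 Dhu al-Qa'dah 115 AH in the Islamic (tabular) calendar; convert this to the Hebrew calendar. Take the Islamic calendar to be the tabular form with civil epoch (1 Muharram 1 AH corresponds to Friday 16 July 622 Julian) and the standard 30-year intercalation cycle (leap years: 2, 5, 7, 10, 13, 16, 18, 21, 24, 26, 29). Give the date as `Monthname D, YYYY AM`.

Tevet 9, 4494 AM

Both dates share Julian Day Number 1989141; in the Hebrew calendar that is 9 Tevet 4494 AM.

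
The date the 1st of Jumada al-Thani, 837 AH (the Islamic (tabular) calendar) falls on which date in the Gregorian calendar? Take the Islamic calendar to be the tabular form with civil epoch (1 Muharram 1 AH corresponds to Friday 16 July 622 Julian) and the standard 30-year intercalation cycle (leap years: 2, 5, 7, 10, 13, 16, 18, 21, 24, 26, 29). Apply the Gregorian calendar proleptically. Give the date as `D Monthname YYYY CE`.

Both dates share Julian Day Number 2244839; in the Gregorian calendar that is 22 January 1434 CE.

22 January 1434 CE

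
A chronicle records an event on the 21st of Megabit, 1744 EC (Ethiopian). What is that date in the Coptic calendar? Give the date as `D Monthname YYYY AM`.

The source date corresponds to 28 March 1752 in the Gregorian calendar (JDN 2361052).
That day falls on 21 Paremhat 1468 AM in the Coptic calendar.

21 Paremhat 1468 AM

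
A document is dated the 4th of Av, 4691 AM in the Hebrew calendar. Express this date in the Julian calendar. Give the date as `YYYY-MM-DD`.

0931-07-21

The source date corresponds to 26 July 931 in the proleptic Gregorian calendar (JDN 2061307).
That day falls on 21 July 931 CE in the Julian calendar.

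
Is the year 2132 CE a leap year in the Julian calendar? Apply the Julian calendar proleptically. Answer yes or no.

yes

2132 mod 4 = 0, so it is a leap year in the Julian calendar.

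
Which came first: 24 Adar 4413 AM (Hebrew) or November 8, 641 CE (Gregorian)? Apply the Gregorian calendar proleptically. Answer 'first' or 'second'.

The two dates have Julian Day Numbers 1959624 and 1955492 respectively.
Since 1955492 < 1959624, the second date comes first.

second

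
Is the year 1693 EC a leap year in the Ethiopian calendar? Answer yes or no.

no

1693 mod 4 = 1; in the Ethiopian calendar a year is leap when year mod 4 = 3, so it is a common year.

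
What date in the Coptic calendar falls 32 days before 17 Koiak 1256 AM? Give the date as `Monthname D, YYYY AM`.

Hathor 15, 1256 AM

The starting date is JDN 2283525; 2283525 − 32 = 2283493.
JDN 2283493 corresponds to Hathor 15, 1256 AM.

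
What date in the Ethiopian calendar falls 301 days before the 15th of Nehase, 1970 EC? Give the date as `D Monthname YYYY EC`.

Counting 301 days back from JDN 2443742 reaches JDN 2443441, which is 14 Tikimt 1970 EC.

14 Tikimt 1970 EC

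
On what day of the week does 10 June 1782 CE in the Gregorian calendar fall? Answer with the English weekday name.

Since JDN mod 7 = 0 (0 = Monday), the day is Monday.

Monday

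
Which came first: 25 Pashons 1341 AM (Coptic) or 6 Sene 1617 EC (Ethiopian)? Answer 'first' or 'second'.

first

The two dates have Julian Day Numbers 2314729 and 2314740 respectively.
Since 2314729 < 2314740, the first date comes first.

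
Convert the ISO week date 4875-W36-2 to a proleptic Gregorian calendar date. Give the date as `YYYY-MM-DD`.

ISO week 1 of 4875 is the week containing the first Thursday of 4875.
Week 36, day 2 (Tuesday) lands on 4875-09-03.

4875-09-03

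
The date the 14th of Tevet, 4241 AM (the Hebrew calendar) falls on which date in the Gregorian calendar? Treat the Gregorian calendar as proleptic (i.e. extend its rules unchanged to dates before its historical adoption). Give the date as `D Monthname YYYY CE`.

2 January 481 CE

Julian Day Number of the source date = 1896744.
Converting JDN 1896744 to the Gregorian calendar gives 2 January 481 CE.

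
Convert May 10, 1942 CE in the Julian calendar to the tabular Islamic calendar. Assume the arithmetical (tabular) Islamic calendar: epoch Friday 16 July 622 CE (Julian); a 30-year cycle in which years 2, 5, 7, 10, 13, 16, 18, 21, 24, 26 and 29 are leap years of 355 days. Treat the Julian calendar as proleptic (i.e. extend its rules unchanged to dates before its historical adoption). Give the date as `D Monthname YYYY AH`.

7 Jumada al-Awwal 1361 AH

Both dates share Julian Day Number 2430503; in the tabular Islamic calendar that is 7 Jumada al-Awwal 1361 AH.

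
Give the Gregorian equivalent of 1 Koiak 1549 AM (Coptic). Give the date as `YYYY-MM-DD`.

1832-12-09

Julian Day Number of the source date = 2390527.
Converting JDN 2390527 to the Gregorian calendar gives 9 December 1832 CE.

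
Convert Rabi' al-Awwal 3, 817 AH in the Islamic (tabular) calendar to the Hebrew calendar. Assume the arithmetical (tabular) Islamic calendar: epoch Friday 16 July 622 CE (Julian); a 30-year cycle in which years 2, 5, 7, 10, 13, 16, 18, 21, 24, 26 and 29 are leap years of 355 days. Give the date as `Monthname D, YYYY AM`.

Sivan 4, 5174 AM

Julian Day Number of the source date = 2237664.
Converting JDN 2237664 to the Hebrew calendar gives 4 Sivan 5174 AM.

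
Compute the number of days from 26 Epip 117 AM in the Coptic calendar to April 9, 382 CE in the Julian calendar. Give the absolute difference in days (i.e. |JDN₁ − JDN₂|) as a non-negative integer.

JDN of the first date = 1867724.
JDN of the second date = 1860682.
|1860682 − 1867724| = 7042.

7042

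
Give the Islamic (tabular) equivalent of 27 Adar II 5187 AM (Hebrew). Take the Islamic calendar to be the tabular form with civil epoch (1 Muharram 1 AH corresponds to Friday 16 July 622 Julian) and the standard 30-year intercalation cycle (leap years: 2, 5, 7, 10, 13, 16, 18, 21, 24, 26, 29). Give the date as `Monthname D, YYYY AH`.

Jumada al-Awwal 27, 830 AH

Julian Day Number of the source date = 2242354.
Converting JDN 2242354 to the tabular Islamic calendar gives 27 Jumada al-Awwal 830 AH.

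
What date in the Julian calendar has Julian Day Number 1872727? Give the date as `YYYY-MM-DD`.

The proleptic Gregorian equivalent of JDN 1872727 is 2 April 415.
In the Julian calendar that day is 0415-04-01.

0415-04-01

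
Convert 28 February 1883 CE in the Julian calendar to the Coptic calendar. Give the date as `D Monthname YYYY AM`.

Julian Day Number of the source date = 2408882.
Converting JDN 2408882 to the Coptic calendar gives 4 Paremhat 1599 AM.

4 Paremhat 1599 AM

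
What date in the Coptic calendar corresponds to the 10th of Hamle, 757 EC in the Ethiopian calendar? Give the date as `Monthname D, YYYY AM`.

The source date corresponds to 8 July 765 in the proleptic Gregorian calendar (JDN 2000659).
That day falls on 10 Epip 481 AM in the Coptic calendar.

Epip 10, 481 AM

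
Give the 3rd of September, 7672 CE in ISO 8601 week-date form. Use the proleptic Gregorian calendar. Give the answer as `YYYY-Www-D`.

7672-W35-6

The weekday is Saturday (ISO weekday 6).
That Saturday belongs to ISO week 35 of ISO year 7672.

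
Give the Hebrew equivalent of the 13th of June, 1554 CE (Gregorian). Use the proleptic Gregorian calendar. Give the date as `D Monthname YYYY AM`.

3 Tammuz 5314 AM

Julian Day Number of the source date = 2288810.
Converting JDN 2288810 to the Hebrew calendar gives 3 Tammuz 5314 AM.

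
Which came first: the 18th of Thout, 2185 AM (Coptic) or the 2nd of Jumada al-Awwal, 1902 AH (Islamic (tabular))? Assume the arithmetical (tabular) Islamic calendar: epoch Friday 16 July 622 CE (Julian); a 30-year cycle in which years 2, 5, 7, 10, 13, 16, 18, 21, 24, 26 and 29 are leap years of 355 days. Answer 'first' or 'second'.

second

First date → JDN 2622753; second date → JDN 2622210.
JDN 2622210 < JDN 2622753, so the second date is earlier.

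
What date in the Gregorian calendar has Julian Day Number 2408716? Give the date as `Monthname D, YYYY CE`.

September 27, 1882 CE

Counting from JDN 2299161 = 15 Oct 1582 gives an offset of 109555 days.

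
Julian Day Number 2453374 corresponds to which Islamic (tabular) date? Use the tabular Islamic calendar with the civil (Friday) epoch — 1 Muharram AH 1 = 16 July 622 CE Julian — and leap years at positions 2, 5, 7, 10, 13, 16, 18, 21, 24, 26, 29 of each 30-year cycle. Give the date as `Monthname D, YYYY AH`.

Dhu al-Qa'dah 22, 1425 AH

JDN 2453374 is 3 January 2005 in the Gregorian calendar.
In the tabular Islamic calendar that day is Dhu al-Qa'dah 22, 1425 AH.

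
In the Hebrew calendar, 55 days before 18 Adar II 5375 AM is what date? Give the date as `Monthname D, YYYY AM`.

Shevat 23, 5375 AM

Counting 55 days back from JDN 2311004 reaches JDN 2310949, which is Shevat 23, 5375 AM.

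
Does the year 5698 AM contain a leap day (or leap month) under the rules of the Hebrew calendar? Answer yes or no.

yes

Hebrew year 5698 is year 17 of its 19-year Metonic cycle; leap years are at positions 3, 6, 8, 11, 14, 17, 19, so it is a leap year (13 months).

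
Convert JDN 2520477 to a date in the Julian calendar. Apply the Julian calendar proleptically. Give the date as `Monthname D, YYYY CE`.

September 9, 2188 CE

JDN 2520477 is 23 September 2188 in the Gregorian calendar.
In the Julian calendar that day is September 9, 2188 CE.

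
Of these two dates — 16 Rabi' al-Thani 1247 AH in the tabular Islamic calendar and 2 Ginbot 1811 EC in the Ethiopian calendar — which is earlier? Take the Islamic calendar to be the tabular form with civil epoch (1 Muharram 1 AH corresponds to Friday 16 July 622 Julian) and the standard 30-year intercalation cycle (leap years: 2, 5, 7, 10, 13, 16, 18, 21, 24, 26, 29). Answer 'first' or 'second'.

second

The two dates have Julian Day Numbers 2390085 and 2385564 respectively.
Since 2385564 < 2390085, the second date comes first.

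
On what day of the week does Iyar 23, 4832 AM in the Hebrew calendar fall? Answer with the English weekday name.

This is JDN 2112739 (19 May 1072 Gregorian).
2112739 ≡ 6 (mod 7); counting from Monday = 0 gives Sunday.

Sunday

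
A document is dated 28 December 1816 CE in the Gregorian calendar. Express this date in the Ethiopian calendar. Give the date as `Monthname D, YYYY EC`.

Julian Day Number of the source date = 2384702.
Converting JDN 2384702 to the Ethiopian calendar gives 20 Tahsas 1809 EC.

Tahsas 20, 1809 EC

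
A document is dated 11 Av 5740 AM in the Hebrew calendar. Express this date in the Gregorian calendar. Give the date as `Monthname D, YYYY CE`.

July 24, 1980 CE

Julian Day Number of the source date = 2444445.
Converting JDN 2444445 to the Gregorian calendar gives 24 July 1980 CE.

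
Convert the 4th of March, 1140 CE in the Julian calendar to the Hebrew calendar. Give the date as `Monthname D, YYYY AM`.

Adar II 13, 4900 AM

Both dates share Julian Day Number 2137506; in the Hebrew calendar that is 13 Adar II 4900 AM.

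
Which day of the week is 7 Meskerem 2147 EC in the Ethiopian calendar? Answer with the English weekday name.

Equivalently 18 September 2154 Gregorian, JDN 2508053.
JDN 2508053 mod 7 = 2, and JDN 0 was a Monday, so this is a Wednesday.

Wednesday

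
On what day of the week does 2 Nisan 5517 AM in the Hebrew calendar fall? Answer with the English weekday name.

Equivalently 23 March 1757 Gregorian, JDN 2362873.
2362873 ≡ 2 (mod 7); counting from Monday = 0 gives Wednesday.

Wednesday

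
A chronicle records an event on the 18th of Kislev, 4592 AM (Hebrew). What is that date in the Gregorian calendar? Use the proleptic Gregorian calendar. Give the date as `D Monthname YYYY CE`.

1 December 831 CE

Julian Day Number of the source date = 2024911.
Converting JDN 2024911 to the Gregorian calendar gives 1 December 831 CE.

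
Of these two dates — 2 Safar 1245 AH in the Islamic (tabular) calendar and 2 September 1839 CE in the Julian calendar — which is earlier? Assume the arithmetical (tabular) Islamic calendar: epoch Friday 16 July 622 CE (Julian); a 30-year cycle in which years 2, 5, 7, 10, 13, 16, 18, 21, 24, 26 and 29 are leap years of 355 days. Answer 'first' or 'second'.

First date → JDN 2389303; second date → JDN 2392997.
JDN 2389303 < JDN 2392997, so the first date is earlier.

first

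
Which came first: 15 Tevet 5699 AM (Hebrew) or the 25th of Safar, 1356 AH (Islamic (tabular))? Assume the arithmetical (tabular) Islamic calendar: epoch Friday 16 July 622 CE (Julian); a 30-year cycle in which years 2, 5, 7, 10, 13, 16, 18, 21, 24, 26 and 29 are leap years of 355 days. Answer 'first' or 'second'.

second

The two dates have Julian Day Numbers 2429270 and 2428661 respectively.
Since 2428661 < 2429270, the second date comes first.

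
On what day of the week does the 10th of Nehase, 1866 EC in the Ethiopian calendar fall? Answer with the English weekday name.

Saturday

This is JDN 2405751 (15 August 1874 Gregorian).
Since JDN mod 7 = 5 (0 = Monday), the day is Saturday.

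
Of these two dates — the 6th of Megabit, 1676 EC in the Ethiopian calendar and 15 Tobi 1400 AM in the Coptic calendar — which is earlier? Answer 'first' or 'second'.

second

The two dates have Julian Day Numbers 2336200 and 2336149 respectively.
Since 2336149 < 2336200, the second date comes first.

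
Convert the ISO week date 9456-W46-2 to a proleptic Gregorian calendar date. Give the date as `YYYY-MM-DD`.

ISO week 1 of 9456 is the week containing the first Thursday of 9456.
Week 46, day 2 (Tuesday) lands on 9456-11-11.

9456-11-11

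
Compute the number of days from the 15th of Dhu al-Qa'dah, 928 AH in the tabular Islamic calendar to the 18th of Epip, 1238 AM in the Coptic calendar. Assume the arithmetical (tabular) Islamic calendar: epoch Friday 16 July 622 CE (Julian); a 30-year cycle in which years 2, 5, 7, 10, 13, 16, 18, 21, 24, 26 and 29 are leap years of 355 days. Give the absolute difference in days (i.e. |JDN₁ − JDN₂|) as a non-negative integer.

JDN of the first date = 2277247.
JDN of the second date = 2277161.
|2277161 − 2277247| = 86.

86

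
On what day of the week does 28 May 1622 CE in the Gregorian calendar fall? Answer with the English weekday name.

Since JDN mod 7 = 5 (0 = Monday), the day is Saturday.

Saturday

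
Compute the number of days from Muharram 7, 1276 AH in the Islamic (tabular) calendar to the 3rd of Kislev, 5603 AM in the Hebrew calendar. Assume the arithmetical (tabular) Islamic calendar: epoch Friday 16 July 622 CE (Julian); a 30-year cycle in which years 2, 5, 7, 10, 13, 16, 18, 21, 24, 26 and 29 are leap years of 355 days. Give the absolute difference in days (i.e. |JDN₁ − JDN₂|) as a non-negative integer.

6117

First date → JDN 2400263; second date → JDN 2394146.
The interval is |2400263 − 2394146| = 6117 days.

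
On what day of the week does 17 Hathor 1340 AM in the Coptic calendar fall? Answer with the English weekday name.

This is JDN 2314176 (24 November 1623 Gregorian).
JDN 2314176 mod 7 = 4, and JDN 0 was a Monday, so this is a Friday.

Friday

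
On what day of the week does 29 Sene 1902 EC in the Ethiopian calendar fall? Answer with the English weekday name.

Equivalently 6 July 1910 Gregorian, JDN 2418859.
JDN 2418859 mod 7 = 2, and JDN 0 was a Monday, so this is a Wednesday.

Wednesday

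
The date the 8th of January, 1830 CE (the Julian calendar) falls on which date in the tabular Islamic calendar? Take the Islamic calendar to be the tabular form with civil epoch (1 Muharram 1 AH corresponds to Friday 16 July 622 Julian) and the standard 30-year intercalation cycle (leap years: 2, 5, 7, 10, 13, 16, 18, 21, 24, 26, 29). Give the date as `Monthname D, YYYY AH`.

Julian Day Number of the source date = 2389473.
Converting JDN 2389473 to the tabular Islamic calendar gives 25 Rajab 1245 AH.

Rajab 25, 1245 AH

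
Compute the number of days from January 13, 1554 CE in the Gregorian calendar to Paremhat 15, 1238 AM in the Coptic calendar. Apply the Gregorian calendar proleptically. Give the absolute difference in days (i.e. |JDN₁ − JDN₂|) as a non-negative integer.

11621

JDN of the first date = 2288659.
JDN of the second date = 2277038.
|2277038 − 2288659| = 11621.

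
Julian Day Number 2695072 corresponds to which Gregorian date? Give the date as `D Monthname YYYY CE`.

3 October 2666 CE

JDN 2451545 is 1 Jan 2000; 2695072 is +243527 days from there.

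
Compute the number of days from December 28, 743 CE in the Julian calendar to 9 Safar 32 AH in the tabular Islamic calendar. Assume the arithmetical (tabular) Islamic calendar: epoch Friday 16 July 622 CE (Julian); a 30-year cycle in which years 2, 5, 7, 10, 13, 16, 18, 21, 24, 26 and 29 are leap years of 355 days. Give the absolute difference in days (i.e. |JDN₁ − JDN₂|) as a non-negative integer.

33337

JDN of the first date = 1992800.
JDN of the second date = 1959463.
|1959463 − 1992800| = 33337.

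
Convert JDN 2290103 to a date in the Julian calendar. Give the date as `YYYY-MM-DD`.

1557-12-17

JDN 2290103 is 27 December 1557 in the proleptic Gregorian calendar.
In the Julian calendar that day is 1557-12-17.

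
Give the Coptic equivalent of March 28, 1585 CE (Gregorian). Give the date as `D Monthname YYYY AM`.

Both dates share Julian Day Number 2300056; in the Coptic calendar that is 22 Paremhat 1301 AM.

22 Paremhat 1301 AM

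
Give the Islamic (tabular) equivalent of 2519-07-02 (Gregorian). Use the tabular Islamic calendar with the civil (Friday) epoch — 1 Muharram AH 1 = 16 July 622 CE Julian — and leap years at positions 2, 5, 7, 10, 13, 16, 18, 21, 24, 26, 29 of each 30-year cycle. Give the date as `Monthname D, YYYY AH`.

Both dates share Julian Day Number 2641288; in the tabular Islamic calendar that is 3 Rabi' al-Awwal 1956 AH.

Rabi' al-Awwal 3, 1956 AH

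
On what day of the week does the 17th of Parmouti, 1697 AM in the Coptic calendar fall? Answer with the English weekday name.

Saturday

Equivalently 25 April 1981 Gregorian, JDN 2444720.
2444720 ≡ 5 (mod 7); counting from Monday = 0 gives Saturday.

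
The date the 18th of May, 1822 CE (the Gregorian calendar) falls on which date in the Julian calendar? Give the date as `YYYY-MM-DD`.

At this point the Julian calendar is 12 days behind the Gregorian.
18 May 1822 Gregorian − 12 days → 6 May 1822 Julian.

1822-05-06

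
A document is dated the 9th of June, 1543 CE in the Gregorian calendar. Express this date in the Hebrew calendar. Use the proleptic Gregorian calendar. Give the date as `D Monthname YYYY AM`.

27 Sivan 5303 AM

Julian Day Number of the source date = 2284788.
Converting JDN 2284788 to the Hebrew calendar gives 27 Sivan 5303 AM.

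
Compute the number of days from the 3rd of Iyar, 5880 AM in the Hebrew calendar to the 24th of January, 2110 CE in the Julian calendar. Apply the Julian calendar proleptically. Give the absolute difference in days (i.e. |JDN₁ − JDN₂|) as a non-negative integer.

First date → JDN 2495495; second date → JDN 2491759.
The interval is |2495495 − 2491759| = 3736 days.

3736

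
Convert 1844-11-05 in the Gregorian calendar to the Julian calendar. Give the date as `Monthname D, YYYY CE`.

October 24, 1844 CE

At this point the Julian calendar is 12 days behind the Gregorian.
5 November 1844 Gregorian − 12 days → 24 October 1844 Julian.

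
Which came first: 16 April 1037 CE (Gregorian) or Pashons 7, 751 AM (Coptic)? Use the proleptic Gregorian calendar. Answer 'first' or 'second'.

First date → JDN 2099922; second date → JDN 2099213.
JDN 2099213 < JDN 2099922, so the second date is earlier.

second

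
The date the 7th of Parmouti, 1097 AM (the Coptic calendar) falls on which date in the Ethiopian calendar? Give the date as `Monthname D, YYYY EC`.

Miyazya 7, 1373 EC

Both dates share Julian Day Number 2225560; in the Ethiopian calendar that is 7 Miyazya 1373 EC.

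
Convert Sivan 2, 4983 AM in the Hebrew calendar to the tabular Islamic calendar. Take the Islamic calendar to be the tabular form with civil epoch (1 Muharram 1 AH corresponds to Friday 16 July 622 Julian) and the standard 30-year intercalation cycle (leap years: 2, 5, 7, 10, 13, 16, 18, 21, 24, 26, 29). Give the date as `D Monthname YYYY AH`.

30 Rabi' al-Awwal 620 AH

Julian Day Number of the source date = 2167881.
Converting JDN 2167881 to the tabular Islamic calendar gives 30 Rabi' al-Awwal 620 AH.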